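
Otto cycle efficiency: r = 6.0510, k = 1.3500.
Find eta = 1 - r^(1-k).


r^(k-1) = 1.8778
eta = 1 - 1/1.8778 = 0.4674 = 46.7450%

46.7450%


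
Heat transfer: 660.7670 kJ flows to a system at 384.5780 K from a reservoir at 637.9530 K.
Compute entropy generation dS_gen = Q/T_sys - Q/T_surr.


dS_sys = 660.7670/384.5780 = 1.7182 kJ/K
dS_surr = -660.7670/637.9530 = -1.0358 kJ/K
dS_gen = 1.7182 - 1.0358 = 0.6824 kJ/K (irreversible)

dS_gen = 0.6824 kJ/K, irreversible


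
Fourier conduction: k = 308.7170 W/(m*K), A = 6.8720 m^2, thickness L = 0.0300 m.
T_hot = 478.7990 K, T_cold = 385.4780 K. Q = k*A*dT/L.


dT = 93.3210 K
Q = 308.7170 * 6.8720 * 93.3210 / 0.0300 = 6599360.0789 W

6599360.0789 W


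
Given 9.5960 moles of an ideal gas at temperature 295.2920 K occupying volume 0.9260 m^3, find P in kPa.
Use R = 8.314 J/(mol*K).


P = nRT/V = 9.5960 * 8.314 * 295.2920 / 0.9260
= 23558.7336 / 0.9260 = 25441.3969 Pa = 25.4414 kPa

25.4414 kPa


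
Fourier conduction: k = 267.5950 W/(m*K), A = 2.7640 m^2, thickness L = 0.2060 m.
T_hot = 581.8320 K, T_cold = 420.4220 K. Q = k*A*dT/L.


dT = 161.4100 K
Q = 267.5950 * 2.7640 * 161.4100 / 0.2060 = 579534.4405 W

579534.4405 W


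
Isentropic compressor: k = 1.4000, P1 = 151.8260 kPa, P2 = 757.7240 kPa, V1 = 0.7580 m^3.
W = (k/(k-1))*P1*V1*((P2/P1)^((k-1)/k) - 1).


(k-1)/k = 0.2857
(P2/P1)^exp = 1.5830
W = 3.5000 * 151.8260 * 0.7580 * (1.5830 - 1) = 234.8214 kJ

234.8214 kJ


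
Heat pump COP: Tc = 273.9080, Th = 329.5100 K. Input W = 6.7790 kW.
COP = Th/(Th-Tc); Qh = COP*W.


COP = 329.5100 / 55.6020 = 5.9262
Qh = 5.9262 * 6.7790 = 40.1739 kW

COP = 5.9262, Qh = 40.1739 kW


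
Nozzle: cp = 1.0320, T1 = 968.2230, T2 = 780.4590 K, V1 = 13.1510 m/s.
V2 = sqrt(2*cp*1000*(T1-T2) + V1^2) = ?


dT = 187.7640 K
2*cp*1000*dT = 387544.8960
V1^2 = 172.9488
V2 = sqrt(387717.8448) = 622.6699 m/s

622.6699 m/s


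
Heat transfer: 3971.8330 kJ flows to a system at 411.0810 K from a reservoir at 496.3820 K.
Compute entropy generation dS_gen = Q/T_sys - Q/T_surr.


dS_sys = 3971.8330/411.0810 = 9.6619 kJ/K
dS_surr = -3971.8330/496.3820 = -8.0016 kJ/K
dS_gen = 9.6619 - 8.0016 = 1.6604 kJ/K (irreversible)

dS_gen = 1.6604 kJ/K, irreversible


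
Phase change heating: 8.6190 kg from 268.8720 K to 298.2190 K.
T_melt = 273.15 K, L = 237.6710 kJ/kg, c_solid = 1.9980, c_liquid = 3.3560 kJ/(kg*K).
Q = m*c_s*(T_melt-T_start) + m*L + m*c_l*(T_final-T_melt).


Q1 (sensible, solid) = 8.6190 * 1.9980 * 4.2780 = 73.6704 kJ
Q2 (latent) = 8.6190 * 237.6710 = 2048.4863 kJ
Q3 (sensible, liquid) = 8.6190 * 3.3560 * 25.0690 = 725.1300 kJ
Q_total = 2847.2867 kJ

2847.2867 kJ


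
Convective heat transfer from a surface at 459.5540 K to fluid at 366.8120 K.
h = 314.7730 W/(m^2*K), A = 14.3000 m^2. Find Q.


dT = 92.7420 K
Q = 314.7730 * 14.3000 * 92.7420 = 417455.2892 W

417455.2892 W


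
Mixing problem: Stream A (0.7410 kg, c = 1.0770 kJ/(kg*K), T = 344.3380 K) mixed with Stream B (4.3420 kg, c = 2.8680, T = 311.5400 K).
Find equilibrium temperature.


num = 4154.3641
den = 13.2509
Tf = 313.5153 K

313.5153 K


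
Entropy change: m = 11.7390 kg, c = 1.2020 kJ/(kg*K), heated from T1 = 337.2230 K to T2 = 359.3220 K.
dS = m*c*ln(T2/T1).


T2/T1 = 1.0655
ln(T2/T1) = 0.0635
dS = 11.7390 * 1.2020 * 0.0635 = 0.8956 kJ/K

0.8956 kJ/K


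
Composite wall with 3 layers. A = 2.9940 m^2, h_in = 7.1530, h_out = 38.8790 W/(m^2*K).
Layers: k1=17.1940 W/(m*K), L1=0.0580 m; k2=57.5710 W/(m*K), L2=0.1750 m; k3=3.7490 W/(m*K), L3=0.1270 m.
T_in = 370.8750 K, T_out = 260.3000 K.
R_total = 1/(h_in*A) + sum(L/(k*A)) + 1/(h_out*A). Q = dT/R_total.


R_conv_in = 1/(7.1530*2.9940) = 0.0467
R_1 = 0.0580/(17.1940*2.9940) = 0.0011
R_2 = 0.1750/(57.5710*2.9940) = 0.0010
R_3 = 0.1270/(3.7490*2.9940) = 0.0113
R_conv_out = 1/(38.8790*2.9940) = 0.0086
R_total = 0.0687 K/W
Q = 110.5750 / 0.0687 = 1608.5707 W

R_total = 0.0687 K/W, Q = 1608.5707 W


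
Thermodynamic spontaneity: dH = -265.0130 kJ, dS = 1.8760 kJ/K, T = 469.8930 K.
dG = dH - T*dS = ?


T*dS = 469.8930 * 1.8760 = 881.5193 kJ
dG = -265.0130 - 881.5193 = -1146.5323 kJ (spontaneous)

dG = -1146.5323 kJ, spontaneous


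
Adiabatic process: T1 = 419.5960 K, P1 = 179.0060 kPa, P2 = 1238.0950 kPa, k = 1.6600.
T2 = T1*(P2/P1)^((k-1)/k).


(k-1)/k = 0.3976
(P2/P1)^exp = 2.1574
T2 = 419.5960 * 2.1574 = 905.2365 K

905.2365 K


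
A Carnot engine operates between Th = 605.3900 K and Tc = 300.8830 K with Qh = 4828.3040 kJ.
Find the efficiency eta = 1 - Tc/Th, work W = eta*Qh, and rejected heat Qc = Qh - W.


eta = 1 - 300.8830/605.3900 = 0.5030
W = 0.5030 * 4828.3040 = 2428.6037 kJ
Qc = 4828.3040 - 2428.6037 = 2399.7003 kJ

eta = 50.2993%, W = 2428.6037 kJ, Qc = 2399.7003 kJ


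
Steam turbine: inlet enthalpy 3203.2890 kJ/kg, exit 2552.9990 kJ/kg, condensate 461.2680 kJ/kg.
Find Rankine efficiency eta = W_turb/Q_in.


W = 650.2900 kJ/kg
Q_in = 2742.0210 kJ/kg
eta = 0.2372 = 23.7157%

eta = 23.7157%


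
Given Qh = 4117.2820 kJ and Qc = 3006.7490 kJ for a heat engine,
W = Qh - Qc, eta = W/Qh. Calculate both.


W = 4117.2820 - 3006.7490 = 1110.5330 kJ
eta = 1110.5330 / 4117.2820 = 0.2697 = 26.9725%

W = 1110.5330 kJ, eta = 26.9725%


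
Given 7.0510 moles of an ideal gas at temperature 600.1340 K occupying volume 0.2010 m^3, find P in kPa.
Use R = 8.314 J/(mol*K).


P = nRT/V = 7.0510 * 8.314 * 600.1340 / 0.2010
= 35181.0637 / 0.2010 = 175030.1679 Pa = 175.0302 kPa

175.0302 kPa


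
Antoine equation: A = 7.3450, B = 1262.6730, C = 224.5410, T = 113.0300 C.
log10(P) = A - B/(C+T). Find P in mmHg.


C+T = 337.5710
B/(C+T) = 3.7405
log10(P) = 7.3450 - 3.7405 = 3.6045
P = 10^3.6045 = 4022.8473 mmHg

4022.8473 mmHg


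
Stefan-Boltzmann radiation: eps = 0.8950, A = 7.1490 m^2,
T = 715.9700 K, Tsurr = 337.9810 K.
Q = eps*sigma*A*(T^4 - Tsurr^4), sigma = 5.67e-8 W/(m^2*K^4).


T^4 = 2.6277e+11
Tsurr^4 = 1.3049e+10
Q = 0.8950 * 5.67e-8 * 7.1490 * 2.4972e+11 = 90596.3254 W

90596.3254 W


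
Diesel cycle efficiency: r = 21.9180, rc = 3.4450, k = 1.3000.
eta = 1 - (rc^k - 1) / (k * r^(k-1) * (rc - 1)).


r^(k-1) = 2.5249
rc^k = 4.9928
eta = 0.5025 = 50.2472%

50.2472%


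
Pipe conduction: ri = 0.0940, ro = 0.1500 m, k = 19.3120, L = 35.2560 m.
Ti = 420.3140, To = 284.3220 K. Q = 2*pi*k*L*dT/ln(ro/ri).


dT = 135.9920 K
ln(ro/ri) = 0.4673
Q = 2*pi*19.3120*35.2560*135.9920 / 0.4673 = 1244858.7883 W

1244858.7883 W


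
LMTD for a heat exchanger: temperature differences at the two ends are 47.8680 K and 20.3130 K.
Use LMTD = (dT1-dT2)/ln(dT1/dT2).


dT1/dT2 = 2.3565
ln(dT1/dT2) = 0.8572
LMTD = 27.5550 / 0.8572 = 32.1459 K

32.1459 K


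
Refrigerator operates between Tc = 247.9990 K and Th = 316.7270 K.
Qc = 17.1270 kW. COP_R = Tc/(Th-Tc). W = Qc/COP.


COP = 247.9990 / 68.7280 = 3.6084
W = 17.1270 / 3.6084 = 4.7464 kW

COP = 3.6084, W = 4.7464 kW


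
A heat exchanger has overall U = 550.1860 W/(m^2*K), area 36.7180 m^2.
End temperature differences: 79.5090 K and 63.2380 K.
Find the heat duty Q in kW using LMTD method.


LMTD = 71.0633 K
Q = 550.1860 * 36.7180 * 71.0633 = 1435601.8439 W = 1435.6018 kW

1435.6018 kW


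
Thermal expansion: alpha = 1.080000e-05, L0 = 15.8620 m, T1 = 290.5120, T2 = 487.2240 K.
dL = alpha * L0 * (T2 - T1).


dT = 196.7120 K
dL = 1.080000e-05 * 15.8620 * 196.7120 = 0.033699 m
L_final = 15.895699 m

dL = 0.033699 m


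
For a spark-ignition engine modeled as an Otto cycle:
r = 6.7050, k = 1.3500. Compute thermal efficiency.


r^(k-1) = 1.9464
eta = 1 - 1/1.9464 = 0.4862 = 48.6240%

48.6240%


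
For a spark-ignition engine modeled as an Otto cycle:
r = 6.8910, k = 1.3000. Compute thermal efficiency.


r^(k-1) = 1.7844
eta = 1 - 1/1.7844 = 0.4396 = 43.9578%

43.9578%


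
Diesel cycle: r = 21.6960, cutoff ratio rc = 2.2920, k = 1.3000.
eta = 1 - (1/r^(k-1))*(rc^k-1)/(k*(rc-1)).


r^(k-1) = 2.5172
rc^k = 2.9395
eta = 0.5412 = 54.1248%

54.1248%


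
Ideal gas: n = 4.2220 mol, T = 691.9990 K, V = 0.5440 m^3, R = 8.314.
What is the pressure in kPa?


P = nRT/V = 4.2220 * 8.314 * 691.9990 / 0.5440
= 24290.3468 / 0.5440 = 44651.3729 Pa = 44.6514 kPa

44.6514 kPa


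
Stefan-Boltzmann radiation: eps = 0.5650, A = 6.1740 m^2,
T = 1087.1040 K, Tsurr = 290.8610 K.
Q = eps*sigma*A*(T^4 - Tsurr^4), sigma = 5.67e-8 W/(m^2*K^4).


T^4 = 1.3966e+12
Tsurr^4 = 7.1572e+09
Q = 0.5650 * 5.67e-8 * 6.1740 * 1.3895e+12 = 274821.8200 W

274821.8200 W


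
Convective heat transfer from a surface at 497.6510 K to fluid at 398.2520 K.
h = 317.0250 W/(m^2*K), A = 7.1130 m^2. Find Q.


dT = 99.3990 K
Q = 317.0250 * 7.1130 * 99.3990 = 224144.6282 W

224144.6282 W


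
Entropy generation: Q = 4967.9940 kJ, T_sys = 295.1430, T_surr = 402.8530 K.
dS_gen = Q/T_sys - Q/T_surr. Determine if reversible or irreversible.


dS_sys = 4967.9940/295.1430 = 16.8325 kJ/K
dS_surr = -4967.9940/402.8530 = -12.3320 kJ/K
dS_gen = 16.8325 - 12.3320 = 4.5005 kJ/K (irreversible)

dS_gen = 4.5005 kJ/K, irreversible


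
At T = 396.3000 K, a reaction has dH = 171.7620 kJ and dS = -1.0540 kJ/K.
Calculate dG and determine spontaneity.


T*dS = 396.3000 * -1.0540 = -417.7002 kJ
dG = 171.7620 + 417.7002 = 589.4622 kJ (non-spontaneous)

dG = 589.4622 kJ, non-spontaneous


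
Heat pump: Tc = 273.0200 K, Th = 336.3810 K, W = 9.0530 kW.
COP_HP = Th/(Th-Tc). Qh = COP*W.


COP = 336.3810 / 63.3610 = 5.3090
Qh = 5.3090 * 9.0530 = 48.0620 kW

COP = 5.3090, Qh = 48.0620 kW


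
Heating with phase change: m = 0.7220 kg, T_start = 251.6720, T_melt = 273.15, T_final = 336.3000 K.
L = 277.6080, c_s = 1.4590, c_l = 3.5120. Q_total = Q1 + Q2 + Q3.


Q1 (sensible, solid) = 0.7220 * 1.4590 * 21.4780 = 22.6249 kJ
Q2 (latent) = 0.7220 * 277.6080 = 200.4330 kJ
Q3 (sensible, liquid) = 0.7220 * 3.5120 * 63.1500 = 160.1272 kJ
Q_total = 383.1850 kJ

383.1850 kJ


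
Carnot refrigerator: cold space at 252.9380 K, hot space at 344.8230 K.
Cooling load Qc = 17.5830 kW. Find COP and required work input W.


COP = 252.9380 / 91.8850 = 2.7528
W = 17.5830 / 2.7528 = 6.3874 kW

COP = 2.7528, W = 6.3874 kW


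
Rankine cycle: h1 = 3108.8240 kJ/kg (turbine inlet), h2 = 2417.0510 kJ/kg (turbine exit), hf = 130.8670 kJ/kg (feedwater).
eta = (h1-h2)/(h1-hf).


W = 691.7730 kJ/kg
Q_in = 2977.9570 kJ/kg
eta = 0.2323 = 23.2298%

eta = 23.2298%


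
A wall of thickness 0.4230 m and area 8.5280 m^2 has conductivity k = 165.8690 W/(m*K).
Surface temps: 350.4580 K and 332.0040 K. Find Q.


dT = 18.4540 K
Q = 165.8690 * 8.5280 * 18.4540 / 0.4230 = 61710.9976 W

61710.9976 W


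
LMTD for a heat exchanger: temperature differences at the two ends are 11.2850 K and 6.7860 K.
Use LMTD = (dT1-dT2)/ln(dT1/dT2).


dT1/dT2 = 1.6630
ln(dT1/dT2) = 0.5086
LMTD = 4.4990 / 0.5086 = 8.8456 K

8.8456 K


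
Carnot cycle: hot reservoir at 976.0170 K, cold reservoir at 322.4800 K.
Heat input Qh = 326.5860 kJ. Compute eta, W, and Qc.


eta = 1 - 322.4800/976.0170 = 0.6696
W = 0.6696 * 326.5860 = 218.6807 kJ
Qc = 326.5860 - 218.6807 = 107.9053 kJ

eta = 66.9596%, W = 218.6807 kJ, Qc = 107.9053 kJ


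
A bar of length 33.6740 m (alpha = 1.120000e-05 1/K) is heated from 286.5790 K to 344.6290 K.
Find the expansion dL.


dT = 58.0500 K
dL = 1.120000e-05 * 33.6740 * 58.0500 = 0.021893 m
L_final = 33.695893 m

dL = 0.021893 m


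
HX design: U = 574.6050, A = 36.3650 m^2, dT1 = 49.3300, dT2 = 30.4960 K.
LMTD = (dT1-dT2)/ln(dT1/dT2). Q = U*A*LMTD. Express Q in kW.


LMTD = 39.1611 K
Q = 574.6050 * 36.3650 * 39.1611 = 818290.4262 W = 818.2904 kW

818.2904 kW


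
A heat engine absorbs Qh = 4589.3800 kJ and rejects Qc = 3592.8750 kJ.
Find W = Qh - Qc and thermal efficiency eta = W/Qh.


W = 4589.3800 - 3592.8750 = 996.5050 kJ
eta = 996.5050 / 4589.3800 = 0.2171 = 21.7133%

W = 996.5050 kJ, eta = 21.7133%


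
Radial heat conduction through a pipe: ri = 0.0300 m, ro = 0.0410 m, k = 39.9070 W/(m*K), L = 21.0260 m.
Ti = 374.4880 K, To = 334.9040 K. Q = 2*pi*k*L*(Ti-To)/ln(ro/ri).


dT = 39.5840 K
ln(ro/ri) = 0.3124
Q = 2*pi*39.9070*21.0260*39.5840 / 0.3124 = 668081.5160 W

668081.5160 W


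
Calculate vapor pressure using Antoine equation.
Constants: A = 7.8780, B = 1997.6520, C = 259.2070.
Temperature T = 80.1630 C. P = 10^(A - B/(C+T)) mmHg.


C+T = 339.3700
B/(C+T) = 5.8864
log10(P) = 7.8780 - 5.8864 = 1.9916
P = 10^1.9916 = 98.0948 mmHg

98.0948 mmHg


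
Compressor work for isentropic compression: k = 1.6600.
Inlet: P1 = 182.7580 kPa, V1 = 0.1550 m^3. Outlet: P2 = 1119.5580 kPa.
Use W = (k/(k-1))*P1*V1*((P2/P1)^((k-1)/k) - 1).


(k-1)/k = 0.3976
(P2/P1)^exp = 2.0558
W = 2.5152 * 182.7580 * 0.1550 * (2.0558 - 1) = 75.2203 kJ

75.2203 kJ


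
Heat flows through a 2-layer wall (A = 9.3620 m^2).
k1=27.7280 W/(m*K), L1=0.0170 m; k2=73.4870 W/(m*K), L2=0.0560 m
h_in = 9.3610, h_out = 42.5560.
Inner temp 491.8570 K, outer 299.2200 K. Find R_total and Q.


R_conv_in = 1/(9.3610*9.3620) = 0.0114
R_1 = 0.0170/(27.7280*9.3620) = 6.5488e-05
R_2 = 0.0560/(73.4870*9.3620) = 8.1397e-05
R_conv_out = 1/(42.5560*9.3620) = 0.0025
R_total = 0.0141 K/W
Q = 192.6370 / 0.0141 = 13693.7782 W

R_total = 0.0141 K/W, Q = 13693.7782 W


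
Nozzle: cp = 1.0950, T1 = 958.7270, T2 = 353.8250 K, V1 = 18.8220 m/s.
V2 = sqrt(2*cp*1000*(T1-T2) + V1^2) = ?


dT = 604.9020 K
2*cp*1000*dT = 1324735.3800
V1^2 = 354.2677
V2 = sqrt(1325089.6477) = 1151.1254 m/s

1151.1254 m/s


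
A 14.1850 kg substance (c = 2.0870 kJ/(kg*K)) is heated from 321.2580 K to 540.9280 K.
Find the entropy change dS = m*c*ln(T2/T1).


T2/T1 = 1.6838
ln(T2/T1) = 0.5210
dS = 14.1850 * 2.0870 * 0.5210 = 15.4250 kJ/K

15.4250 kJ/K


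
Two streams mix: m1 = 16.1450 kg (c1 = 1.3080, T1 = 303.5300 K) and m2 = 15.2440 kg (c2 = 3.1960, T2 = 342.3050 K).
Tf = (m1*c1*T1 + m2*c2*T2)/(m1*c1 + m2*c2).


num = 23086.8827
den = 69.8375
Tf = 330.5801 K

330.5801 K


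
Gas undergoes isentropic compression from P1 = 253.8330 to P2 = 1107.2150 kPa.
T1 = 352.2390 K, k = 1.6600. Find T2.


(k-1)/k = 0.3976
(P2/P1)^exp = 1.7961
T2 = 352.2390 * 1.7961 = 632.6588 K

632.6588 K


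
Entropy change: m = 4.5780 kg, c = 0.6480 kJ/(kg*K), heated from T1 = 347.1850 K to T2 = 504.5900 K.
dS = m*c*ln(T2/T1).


T2/T1 = 1.4534
ln(T2/T1) = 0.3739
dS = 4.5780 * 0.6480 * 0.3739 = 1.1092 kJ/K

1.1092 kJ/K


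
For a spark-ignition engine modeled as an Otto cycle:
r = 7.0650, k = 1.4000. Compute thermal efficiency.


r^(k-1) = 2.1860
eta = 1 - 1/2.1860 = 0.5425 = 54.2538%

54.2538%


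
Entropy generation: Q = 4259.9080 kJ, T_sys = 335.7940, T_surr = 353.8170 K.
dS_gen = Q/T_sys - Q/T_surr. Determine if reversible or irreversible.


dS_sys = 4259.9080/335.7940 = 12.6861 kJ/K
dS_surr = -4259.9080/353.8170 = -12.0399 kJ/K
dS_gen = 12.6861 - 12.0399 = 0.6462 kJ/K (irreversible)

dS_gen = 0.6462 kJ/K, irreversible


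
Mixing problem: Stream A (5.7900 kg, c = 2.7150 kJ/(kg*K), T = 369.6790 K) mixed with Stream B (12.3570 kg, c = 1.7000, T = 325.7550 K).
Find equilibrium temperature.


num = 12654.4011
den = 36.7267
Tf = 344.5554 K

344.5554 K


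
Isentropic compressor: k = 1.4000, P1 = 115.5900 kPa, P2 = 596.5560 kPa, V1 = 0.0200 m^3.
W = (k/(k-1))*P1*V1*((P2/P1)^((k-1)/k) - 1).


(k-1)/k = 0.2857
(P2/P1)^exp = 1.5982
W = 3.5000 * 115.5900 * 0.0200 * (1.5982 - 1) = 4.8404 kJ

4.8404 kJ


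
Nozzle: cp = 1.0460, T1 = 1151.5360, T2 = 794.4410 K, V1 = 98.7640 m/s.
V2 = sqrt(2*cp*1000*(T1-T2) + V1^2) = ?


dT = 357.0950 K
2*cp*1000*dT = 747042.7400
V1^2 = 9754.3277
V2 = sqrt(756797.0677) = 869.9408 m/s

869.9408 m/s


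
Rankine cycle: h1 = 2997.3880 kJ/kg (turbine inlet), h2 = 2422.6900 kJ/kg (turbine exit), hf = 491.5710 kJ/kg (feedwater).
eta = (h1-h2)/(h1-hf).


W = 574.6980 kJ/kg
Q_in = 2505.8170 kJ/kg
eta = 0.2293 = 22.9346%

eta = 22.9346%


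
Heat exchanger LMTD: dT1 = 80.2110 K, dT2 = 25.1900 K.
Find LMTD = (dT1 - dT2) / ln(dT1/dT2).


dT1/dT2 = 3.1842
ln(dT1/dT2) = 1.1582
LMTD = 55.0210 / 1.1582 = 47.5051 K

47.5051 K


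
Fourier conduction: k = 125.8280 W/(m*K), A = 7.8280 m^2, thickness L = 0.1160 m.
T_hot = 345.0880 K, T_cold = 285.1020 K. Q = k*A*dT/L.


dT = 59.9860 K
Q = 125.8280 * 7.8280 * 59.9860 / 0.1160 = 509354.3560 W

509354.3560 W


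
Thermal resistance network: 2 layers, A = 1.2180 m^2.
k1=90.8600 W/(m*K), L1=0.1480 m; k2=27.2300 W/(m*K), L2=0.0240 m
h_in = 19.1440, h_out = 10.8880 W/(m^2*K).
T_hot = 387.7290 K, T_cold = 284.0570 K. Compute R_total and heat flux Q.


R_conv_in = 1/(19.1440*1.2180) = 0.0429
R_1 = 0.1480/(90.8600*1.2180) = 0.0013
R_2 = 0.0240/(27.2300*1.2180) = 0.0007
R_conv_out = 1/(10.8880*1.2180) = 0.0754
R_total = 0.1204 K/W
Q = 103.6720 / 0.1204 = 861.3981 W

R_total = 0.1204 K/W, Q = 861.3981 W


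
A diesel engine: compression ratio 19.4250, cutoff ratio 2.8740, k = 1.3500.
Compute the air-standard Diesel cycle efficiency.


r^(k-1) = 2.8244
rc^k = 4.1587
eta = 0.5579 = 55.7943%

55.7943%


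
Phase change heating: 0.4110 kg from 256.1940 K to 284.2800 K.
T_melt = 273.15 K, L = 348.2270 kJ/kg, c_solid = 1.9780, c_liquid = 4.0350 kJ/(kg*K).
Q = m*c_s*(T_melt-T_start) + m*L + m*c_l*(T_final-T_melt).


Q1 (sensible, solid) = 0.4110 * 1.9780 * 16.9560 = 13.7845 kJ
Q2 (latent) = 0.4110 * 348.2270 = 143.1213 kJ
Q3 (sensible, liquid) = 0.4110 * 4.0350 * 11.1300 = 18.4578 kJ
Q_total = 175.3636 kJ

175.3636 kJ


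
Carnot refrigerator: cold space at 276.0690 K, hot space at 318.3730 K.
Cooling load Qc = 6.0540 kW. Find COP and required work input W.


COP = 276.0690 / 42.3040 = 6.5258
W = 6.0540 / 6.5258 = 0.9277 kW

COP = 6.5258, W = 0.9277 kW


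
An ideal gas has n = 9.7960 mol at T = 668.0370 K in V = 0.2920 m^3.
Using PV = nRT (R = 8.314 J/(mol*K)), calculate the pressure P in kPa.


P = nRT/V = 9.7960 * 8.314 * 668.0370 / 0.2920
= 54407.5680 / 0.2920 = 186327.2877 Pa = 186.3273 kPa

186.3273 kPa


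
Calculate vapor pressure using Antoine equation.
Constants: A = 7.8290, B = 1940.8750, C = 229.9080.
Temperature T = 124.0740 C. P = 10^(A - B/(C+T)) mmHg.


C+T = 353.9820
B/(C+T) = 5.4830
log10(P) = 7.8290 - 5.4830 = 2.3460
P = 10^2.3460 = 221.8316 mmHg

221.8316 mmHg


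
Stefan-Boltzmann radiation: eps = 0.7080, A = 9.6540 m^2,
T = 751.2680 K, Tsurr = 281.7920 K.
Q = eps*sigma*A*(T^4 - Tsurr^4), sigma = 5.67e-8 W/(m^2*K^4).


T^4 = 3.1855e+11
Tsurr^4 = 6.3054e+09
Q = 0.7080 * 5.67e-8 * 9.6540 * 3.1225e+11 = 121009.7879 W

121009.7879 W


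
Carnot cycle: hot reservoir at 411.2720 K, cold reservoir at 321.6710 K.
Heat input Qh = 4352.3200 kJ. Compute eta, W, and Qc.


eta = 1 - 321.6710/411.2720 = 0.2179
W = 0.2179 * 4352.3200 = 948.2100 kJ
Qc = 4352.3200 - 948.2100 = 3404.1100 kJ

eta = 21.7863%, W = 948.2100 kJ, Qc = 3404.1100 kJ


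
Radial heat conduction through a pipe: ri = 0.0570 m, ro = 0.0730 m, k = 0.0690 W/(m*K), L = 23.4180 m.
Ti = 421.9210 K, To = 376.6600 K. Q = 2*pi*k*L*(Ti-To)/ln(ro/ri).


dT = 45.2610 K
ln(ro/ri) = 0.2474
Q = 2*pi*0.0690*23.4180*45.2610 / 0.2474 = 1857.3291 W

1857.3291 W


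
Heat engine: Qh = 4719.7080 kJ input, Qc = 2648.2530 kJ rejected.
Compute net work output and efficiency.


W = 4719.7080 - 2648.2530 = 2071.4550 kJ
eta = 2071.4550 / 4719.7080 = 0.4389 = 43.8895%

W = 2071.4550 kJ, eta = 43.8895%


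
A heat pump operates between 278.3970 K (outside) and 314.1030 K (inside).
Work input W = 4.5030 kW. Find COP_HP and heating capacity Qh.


COP = 314.1030 / 35.7060 = 8.7969
Qh = 8.7969 * 4.5030 = 39.6126 kW

COP = 8.7969, Qh = 39.6126 kW


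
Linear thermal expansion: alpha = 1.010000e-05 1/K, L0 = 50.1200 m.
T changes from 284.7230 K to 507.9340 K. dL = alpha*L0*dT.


dT = 223.2110 K
dL = 1.010000e-05 * 50.1200 * 223.2110 = 0.112992 m
L_final = 50.232992 m

dL = 0.112992 m


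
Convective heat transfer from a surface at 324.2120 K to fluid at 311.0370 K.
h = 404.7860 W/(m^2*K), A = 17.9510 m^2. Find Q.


dT = 13.1750 K
Q = 404.7860 * 17.9510 * 13.1750 = 95733.6802 W

95733.6802 W


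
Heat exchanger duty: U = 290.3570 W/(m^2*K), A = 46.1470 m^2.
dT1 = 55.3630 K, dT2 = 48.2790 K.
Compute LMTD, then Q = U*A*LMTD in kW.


LMTD = 51.7402 K
Q = 290.3570 * 46.1470 * 51.7402 = 693272.3437 W = 693.2723 kW

693.2723 kW


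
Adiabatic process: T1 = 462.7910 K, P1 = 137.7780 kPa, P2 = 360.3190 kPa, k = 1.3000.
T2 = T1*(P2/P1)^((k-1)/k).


(k-1)/k = 0.2308
(P2/P1)^exp = 1.2484
T2 = 462.7910 * 1.2484 = 577.7404 K

577.7404 K


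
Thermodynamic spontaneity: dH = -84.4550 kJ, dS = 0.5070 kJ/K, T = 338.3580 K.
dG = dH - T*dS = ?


T*dS = 338.3580 * 0.5070 = 171.5475 kJ
dG = -84.4550 - 171.5475 = -256.0025 kJ (spontaneous)

dG = -256.0025 kJ, spontaneous


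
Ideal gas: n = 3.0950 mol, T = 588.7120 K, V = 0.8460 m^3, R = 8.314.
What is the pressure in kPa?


P = nRT/V = 3.0950 * 8.314 * 588.7120 / 0.8460
= 15148.6371 / 0.8460 = 17906.1904 Pa = 17.9062 kPa

17.9062 kPa


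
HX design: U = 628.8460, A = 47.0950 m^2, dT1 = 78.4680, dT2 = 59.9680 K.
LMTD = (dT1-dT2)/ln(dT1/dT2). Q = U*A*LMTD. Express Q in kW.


LMTD = 68.8040 K
Q = 628.8460 * 47.0950 * 68.8040 = 2037664.3017 W = 2037.6643 kW

2037.6643 kW


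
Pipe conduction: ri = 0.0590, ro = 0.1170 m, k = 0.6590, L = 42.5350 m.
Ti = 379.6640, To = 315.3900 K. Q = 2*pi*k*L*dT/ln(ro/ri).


dT = 64.2740 K
ln(ro/ri) = 0.6846
Q = 2*pi*0.6590*42.5350*64.2740 / 0.6846 = 16534.3454 W

16534.3454 W


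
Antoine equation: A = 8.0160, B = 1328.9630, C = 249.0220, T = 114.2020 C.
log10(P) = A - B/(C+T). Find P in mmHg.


C+T = 363.2240
B/(C+T) = 3.6588
log10(P) = 8.0160 - 3.6588 = 4.3572
P = 10^4.3572 = 22761.5941 mmHg

22761.5941 mmHg


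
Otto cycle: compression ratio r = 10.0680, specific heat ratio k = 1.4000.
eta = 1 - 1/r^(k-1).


r^(k-1) = 2.5187
eta = 1 - 1/2.5187 = 0.6030 = 60.2971%

60.2971%


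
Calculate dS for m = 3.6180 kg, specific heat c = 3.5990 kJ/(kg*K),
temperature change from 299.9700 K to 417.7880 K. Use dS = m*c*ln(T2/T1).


T2/T1 = 1.3928
ln(T2/T1) = 0.3313
dS = 3.6180 * 3.5990 * 0.3313 = 4.3138 kJ/K

4.3138 kJ/K


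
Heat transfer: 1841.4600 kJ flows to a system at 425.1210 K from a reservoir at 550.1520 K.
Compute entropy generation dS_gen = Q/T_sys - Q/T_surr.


dS_sys = 1841.4600/425.1210 = 4.3316 kJ/K
dS_surr = -1841.4600/550.1520 = -3.3472 kJ/K
dS_gen = 4.3316 - 3.3472 = 0.9844 kJ/K (irreversible)

dS_gen = 0.9844 kJ/K, irreversible


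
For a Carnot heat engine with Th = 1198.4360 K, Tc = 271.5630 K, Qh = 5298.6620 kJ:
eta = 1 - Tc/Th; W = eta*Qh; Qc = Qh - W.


eta = 1 - 271.5630/1198.4360 = 0.7734
W = 0.7734 * 5298.6620 = 4097.9967 kJ
Qc = 5298.6620 - 4097.9967 = 1200.6653 kJ

eta = 77.3402%, W = 4097.9967 kJ, Qc = 1200.6653 kJ


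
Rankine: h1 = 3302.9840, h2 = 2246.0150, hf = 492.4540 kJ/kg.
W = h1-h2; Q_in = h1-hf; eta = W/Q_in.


W = 1056.9690 kJ/kg
Q_in = 2810.5300 kJ/kg
eta = 0.3761 = 37.6075%

eta = 37.6075%


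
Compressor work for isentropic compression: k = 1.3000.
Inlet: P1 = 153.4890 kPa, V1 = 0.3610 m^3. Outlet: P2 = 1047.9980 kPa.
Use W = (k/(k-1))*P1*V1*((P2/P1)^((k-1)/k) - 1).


(k-1)/k = 0.2308
(P2/P1)^exp = 1.5579
W = 4.3333 * 153.4890 * 0.3610 * (1.5579 - 1) = 133.9453 kJ

133.9453 kJ


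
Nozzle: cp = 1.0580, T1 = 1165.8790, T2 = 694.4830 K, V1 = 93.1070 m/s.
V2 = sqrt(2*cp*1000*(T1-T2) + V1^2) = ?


dT = 471.3960 K
2*cp*1000*dT = 997473.9360
V1^2 = 8668.9134
V2 = sqrt(1006142.8494) = 1003.0667 m/s

1003.0667 m/s


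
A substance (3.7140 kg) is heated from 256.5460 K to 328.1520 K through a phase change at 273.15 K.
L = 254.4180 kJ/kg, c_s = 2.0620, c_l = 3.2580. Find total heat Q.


Q1 (sensible, solid) = 3.7140 * 2.0620 * 16.6040 = 127.1579 kJ
Q2 (latent) = 3.7140 * 254.4180 = 944.9085 kJ
Q3 (sensible, liquid) = 3.7140 * 3.2580 * 55.0020 = 665.5359 kJ
Q_total = 1737.6022 kJ

1737.6022 kJ


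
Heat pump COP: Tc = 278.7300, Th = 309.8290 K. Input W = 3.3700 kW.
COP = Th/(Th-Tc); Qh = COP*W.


COP = 309.8290 / 31.0990 = 9.9627
Qh = 9.9627 * 3.3700 = 33.5742 kW

COP = 9.9627, Qh = 33.5742 kW


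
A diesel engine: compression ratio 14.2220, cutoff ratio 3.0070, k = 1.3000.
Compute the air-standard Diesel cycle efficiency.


r^(k-1) = 2.2176
rc^k = 4.1838
eta = 0.4497 = 44.9737%

44.9737%


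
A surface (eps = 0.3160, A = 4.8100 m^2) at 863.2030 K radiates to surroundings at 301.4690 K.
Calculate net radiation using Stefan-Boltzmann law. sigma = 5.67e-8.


T^4 = 5.5520e+11
Tsurr^4 = 8.2598e+09
Q = 0.3160 * 5.67e-8 * 4.8100 * 5.4694e+11 = 47136.5061 W

47136.5061 W


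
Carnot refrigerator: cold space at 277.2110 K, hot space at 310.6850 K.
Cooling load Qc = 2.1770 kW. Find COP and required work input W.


COP = 277.2110 / 33.4740 = 8.2814
W = 2.1770 / 8.2814 = 0.2629 kW

COP = 8.2814, W = 0.2629 kW


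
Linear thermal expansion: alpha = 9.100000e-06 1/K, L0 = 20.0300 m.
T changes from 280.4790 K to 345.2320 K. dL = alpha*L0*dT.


dT = 64.7530 K
dL = 9.100000e-06 * 20.0300 * 64.7530 = 0.011803 m
L_final = 20.041803 m

dL = 0.011803 m


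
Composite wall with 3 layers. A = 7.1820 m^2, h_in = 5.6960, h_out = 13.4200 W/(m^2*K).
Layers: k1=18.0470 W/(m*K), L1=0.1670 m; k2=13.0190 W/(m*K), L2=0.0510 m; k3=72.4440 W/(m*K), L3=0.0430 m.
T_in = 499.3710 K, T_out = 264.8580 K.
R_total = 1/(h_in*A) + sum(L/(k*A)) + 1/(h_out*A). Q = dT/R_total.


R_conv_in = 1/(5.6960*7.1820) = 0.0244
R_1 = 0.1670/(18.0470*7.1820) = 0.0013
R_2 = 0.0510/(13.0190*7.1820) = 0.0005
R_3 = 0.0430/(72.4440*7.1820) = 8.2646e-05
R_conv_out = 1/(13.4200*7.1820) = 0.0104
R_total = 0.0367 K/W
Q = 234.5130 / 0.0367 = 6383.6407 W

R_total = 0.0367 K/W, Q = 6383.6407 W


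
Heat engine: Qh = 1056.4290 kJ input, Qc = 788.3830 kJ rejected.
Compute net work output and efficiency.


W = 1056.4290 - 788.3830 = 268.0460 kJ
eta = 268.0460 / 1056.4290 = 0.2537 = 25.3728%

W = 268.0460 kJ, eta = 25.3728%


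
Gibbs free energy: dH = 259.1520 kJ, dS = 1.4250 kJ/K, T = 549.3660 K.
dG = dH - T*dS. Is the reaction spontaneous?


T*dS = 549.3660 * 1.4250 = 782.8465 kJ
dG = 259.1520 - 782.8465 = -523.6945 kJ (spontaneous)

dG = -523.6945 kJ, spontaneous


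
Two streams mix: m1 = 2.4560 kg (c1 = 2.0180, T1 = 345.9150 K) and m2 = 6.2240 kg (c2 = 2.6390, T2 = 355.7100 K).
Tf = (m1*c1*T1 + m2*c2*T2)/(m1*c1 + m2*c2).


num = 7557.0118
den = 21.3813
Tf = 353.4395 K

353.4395 K


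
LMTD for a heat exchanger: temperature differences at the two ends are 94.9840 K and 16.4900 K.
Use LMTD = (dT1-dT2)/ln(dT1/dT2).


dT1/dT2 = 5.7601
ln(dT1/dT2) = 1.7510
LMTD = 78.4940 / 1.7510 = 44.8293 K

44.8293 K


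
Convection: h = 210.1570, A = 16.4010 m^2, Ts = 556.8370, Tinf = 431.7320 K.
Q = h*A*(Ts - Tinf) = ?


dT = 125.1050 K
Q = 210.1570 * 16.4010 * 125.1050 = 431210.0320 W

431210.0320 W


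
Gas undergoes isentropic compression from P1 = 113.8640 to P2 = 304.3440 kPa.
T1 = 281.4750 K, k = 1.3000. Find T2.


(k-1)/k = 0.2308
(P2/P1)^exp = 1.2547
T2 = 281.4750 * 1.2547 = 353.1614 K

353.1614 K


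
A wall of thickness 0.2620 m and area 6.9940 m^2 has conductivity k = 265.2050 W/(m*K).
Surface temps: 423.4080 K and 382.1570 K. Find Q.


dT = 41.2510 K
Q = 265.2050 * 6.9940 * 41.2510 / 0.2620 = 292038.7800 W

292038.7800 W


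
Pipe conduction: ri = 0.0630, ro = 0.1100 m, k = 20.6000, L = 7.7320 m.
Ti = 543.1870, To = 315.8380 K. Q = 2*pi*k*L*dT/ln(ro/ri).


dT = 227.3490 K
ln(ro/ri) = 0.5573
Q = 2*pi*20.6000*7.7320*227.3490 / 0.5573 = 408232.3103 W

408232.3103 W


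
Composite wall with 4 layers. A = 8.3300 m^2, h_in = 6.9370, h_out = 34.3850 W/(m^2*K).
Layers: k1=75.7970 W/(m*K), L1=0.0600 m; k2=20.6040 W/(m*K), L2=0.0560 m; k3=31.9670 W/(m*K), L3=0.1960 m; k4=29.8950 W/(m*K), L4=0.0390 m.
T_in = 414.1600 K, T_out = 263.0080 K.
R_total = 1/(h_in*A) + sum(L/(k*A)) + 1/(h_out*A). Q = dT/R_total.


R_conv_in = 1/(6.9370*8.3300) = 0.0173
R_1 = 0.0600/(75.7970*8.3300) = 9.5029e-05
R_2 = 0.0560/(20.6040*8.3300) = 0.0003
R_3 = 0.1960/(31.9670*8.3300) = 0.0007
R_4 = 0.0390/(29.8950*8.3300) = 0.0002
R_conv_out = 1/(34.3850*8.3300) = 0.0035
R_total = 0.0221 K/W
Q = 151.1520 / 0.0221 = 6836.1380 W

R_total = 0.0221 K/W, Q = 6836.1380 W


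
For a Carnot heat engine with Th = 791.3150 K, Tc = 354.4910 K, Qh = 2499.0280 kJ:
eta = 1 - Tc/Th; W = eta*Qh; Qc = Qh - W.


eta = 1 - 354.4910/791.3150 = 0.5520
W = 0.5520 * 2499.0280 = 1379.5207 kJ
Qc = 2499.0280 - 1379.5207 = 1119.5073 kJ

eta = 55.2023%, W = 1379.5207 kJ, Qc = 1119.5073 kJ


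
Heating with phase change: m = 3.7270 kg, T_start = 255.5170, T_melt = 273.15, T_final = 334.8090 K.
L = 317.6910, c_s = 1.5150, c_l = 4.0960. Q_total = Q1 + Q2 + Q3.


Q1 (sensible, solid) = 3.7270 * 1.5150 * 17.6330 = 99.5631 kJ
Q2 (latent) = 3.7270 * 317.6910 = 1184.0344 kJ
Q3 (sensible, liquid) = 3.7270 * 4.0960 * 61.6590 = 941.2735 kJ
Q_total = 2224.8709 kJ

2224.8709 kJ


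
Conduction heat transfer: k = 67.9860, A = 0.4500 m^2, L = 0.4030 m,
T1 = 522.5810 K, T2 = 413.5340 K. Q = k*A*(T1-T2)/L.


dT = 109.0470 K
Q = 67.9860 * 0.4500 * 109.0470 / 0.4030 = 8278.2908 W

8278.2908 W


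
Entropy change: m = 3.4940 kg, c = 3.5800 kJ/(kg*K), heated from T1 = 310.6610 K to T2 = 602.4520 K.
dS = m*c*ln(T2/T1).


T2/T1 = 1.9393
ln(T2/T1) = 0.6623
dS = 3.4940 * 3.5800 * 0.6623 = 8.2845 kJ/K

8.2845 kJ/K


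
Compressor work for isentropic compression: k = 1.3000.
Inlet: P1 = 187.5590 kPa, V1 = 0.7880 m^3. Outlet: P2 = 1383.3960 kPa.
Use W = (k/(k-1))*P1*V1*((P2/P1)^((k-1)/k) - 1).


(k-1)/k = 0.2308
(P2/P1)^exp = 1.5859
W = 4.3333 * 187.5590 * 0.7880 * (1.5859 - 1) = 375.2118 kJ

375.2118 kJ


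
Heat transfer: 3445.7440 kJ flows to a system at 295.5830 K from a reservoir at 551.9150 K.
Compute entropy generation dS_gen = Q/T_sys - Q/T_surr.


dS_sys = 3445.7440/295.5830 = 11.6574 kJ/K
dS_surr = -3445.7440/551.9150 = -6.2433 kJ/K
dS_gen = 11.6574 - 6.2433 = 5.4142 kJ/K (irreversible)

dS_gen = 5.4142 kJ/K, irreversible


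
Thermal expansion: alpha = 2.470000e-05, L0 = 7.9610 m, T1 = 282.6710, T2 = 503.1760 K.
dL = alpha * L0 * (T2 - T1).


dT = 220.5050 K
dL = 2.470000e-05 * 7.9610 * 220.5050 = 0.043359 m
L_final = 8.004359 m

dL = 0.043359 m


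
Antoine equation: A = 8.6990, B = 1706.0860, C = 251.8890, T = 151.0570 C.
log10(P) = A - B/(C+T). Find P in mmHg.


C+T = 402.9460
B/(C+T) = 4.2340
log10(P) = 8.6990 - 4.2340 = 4.4650
P = 10^4.4650 = 29172.1636 mmHg

29172.1636 mmHg


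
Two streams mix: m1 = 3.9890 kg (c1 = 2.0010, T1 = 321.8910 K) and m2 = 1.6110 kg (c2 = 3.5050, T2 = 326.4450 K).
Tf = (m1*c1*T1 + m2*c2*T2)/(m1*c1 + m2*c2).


num = 4412.6201
den = 13.6285
Tf = 323.7778 K

323.7778 K


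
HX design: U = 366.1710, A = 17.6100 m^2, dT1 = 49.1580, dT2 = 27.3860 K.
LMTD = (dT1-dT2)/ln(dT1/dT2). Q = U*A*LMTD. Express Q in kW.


LMTD = 37.2166 K
Q = 366.1710 * 17.6100 * 37.2166 = 239982.7746 W = 239.9828 kW

239.9828 kW


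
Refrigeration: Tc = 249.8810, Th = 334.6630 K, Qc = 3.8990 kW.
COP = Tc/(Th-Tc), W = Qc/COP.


COP = 249.8810 / 84.7820 = 2.9473
W = 3.8990 / 2.9473 = 1.3229 kW

COP = 2.9473, W = 1.3229 kW


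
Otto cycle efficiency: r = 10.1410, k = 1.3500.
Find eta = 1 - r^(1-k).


r^(k-1) = 2.2497
eta = 1 - 1/2.2497 = 0.5555 = 55.5500%

55.5500%


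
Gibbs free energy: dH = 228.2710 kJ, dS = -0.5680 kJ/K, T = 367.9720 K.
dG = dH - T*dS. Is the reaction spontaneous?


T*dS = 367.9720 * -0.5680 = -209.0081 kJ
dG = 228.2710 + 209.0081 = 437.2791 kJ (non-spontaneous)

dG = 437.2791 kJ, non-spontaneous


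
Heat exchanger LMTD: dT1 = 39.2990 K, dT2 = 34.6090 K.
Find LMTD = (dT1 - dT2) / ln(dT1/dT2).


dT1/dT2 = 1.1355
ln(dT1/dT2) = 0.1271
LMTD = 4.6900 / 0.1271 = 36.9043 K

36.9043 K


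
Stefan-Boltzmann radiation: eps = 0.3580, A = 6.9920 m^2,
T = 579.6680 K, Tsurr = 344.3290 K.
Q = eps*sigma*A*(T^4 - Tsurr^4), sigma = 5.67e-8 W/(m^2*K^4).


T^4 = 1.1291e+11
Tsurr^4 = 1.4057e+10
Q = 0.3580 * 5.67e-8 * 6.9920 * 9.8849e+10 = 14029.4246 W

14029.4246 W


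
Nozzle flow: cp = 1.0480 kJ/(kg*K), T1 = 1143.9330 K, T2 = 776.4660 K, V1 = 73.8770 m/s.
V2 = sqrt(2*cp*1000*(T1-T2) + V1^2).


dT = 367.4670 K
2*cp*1000*dT = 770210.8320
V1^2 = 5457.8111
V2 = sqrt(775668.6431) = 880.7205 m/s

880.7205 m/s


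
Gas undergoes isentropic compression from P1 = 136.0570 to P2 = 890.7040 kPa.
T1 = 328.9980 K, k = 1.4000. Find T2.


(k-1)/k = 0.2857
(P2/P1)^exp = 1.7106
T2 = 328.9980 * 1.7106 = 562.7813 K

562.7813 K


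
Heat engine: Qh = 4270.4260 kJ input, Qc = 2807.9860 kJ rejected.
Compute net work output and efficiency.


W = 4270.4260 - 2807.9860 = 1462.4400 kJ
eta = 1462.4400 / 4270.4260 = 0.3425 = 34.2458%

W = 1462.4400 kJ, eta = 34.2458%


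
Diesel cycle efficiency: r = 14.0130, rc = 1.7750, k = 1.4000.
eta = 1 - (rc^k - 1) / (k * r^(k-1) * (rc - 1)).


r^(k-1) = 2.8748
rc^k = 2.2329
eta = 0.6047 = 60.4724%

60.4724%


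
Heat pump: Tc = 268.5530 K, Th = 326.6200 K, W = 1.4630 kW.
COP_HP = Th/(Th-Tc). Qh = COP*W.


COP = 326.6200 / 58.0670 = 5.6249
Qh = 5.6249 * 1.4630 = 8.2292 kW

COP = 5.6249, Qh = 8.2292 kW


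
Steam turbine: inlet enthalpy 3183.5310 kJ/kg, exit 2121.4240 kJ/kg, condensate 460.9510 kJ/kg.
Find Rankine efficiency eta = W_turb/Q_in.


W = 1062.1070 kJ/kg
Q_in = 2722.5800 kJ/kg
eta = 0.3901 = 39.0110%

eta = 39.0110%


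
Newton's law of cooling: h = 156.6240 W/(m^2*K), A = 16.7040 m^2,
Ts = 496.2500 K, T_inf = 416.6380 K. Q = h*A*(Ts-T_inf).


dT = 79.6120 K
Q = 156.6240 * 16.7040 * 79.6120 = 208284.6797 W

208284.6797 W


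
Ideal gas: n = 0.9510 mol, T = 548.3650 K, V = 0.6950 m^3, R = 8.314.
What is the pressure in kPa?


P = nRT/V = 0.9510 * 8.314 * 548.3650 / 0.6950
= 4335.7104 / 0.6950 = 6238.4322 Pa = 6.2384 kPa

6.2384 kPa


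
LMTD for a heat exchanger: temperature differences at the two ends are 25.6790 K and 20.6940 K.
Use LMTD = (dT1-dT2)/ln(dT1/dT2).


dT1/dT2 = 1.2409
ln(dT1/dT2) = 0.2158
LMTD = 4.9850 / 0.2158 = 23.0969 K

23.0969 K


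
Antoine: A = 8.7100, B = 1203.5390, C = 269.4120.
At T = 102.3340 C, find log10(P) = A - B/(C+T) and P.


C+T = 371.7460
B/(C+T) = 3.2375
log10(P) = 8.7100 - 3.2375 = 5.4725
P = 10^5.4725 = 296803.8538 mmHg

296803.8538 mmHg


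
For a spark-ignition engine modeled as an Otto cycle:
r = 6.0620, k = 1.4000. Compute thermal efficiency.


r^(k-1) = 2.0561
eta = 1 - 1/2.0561 = 0.5136 = 51.3645%

51.3645%


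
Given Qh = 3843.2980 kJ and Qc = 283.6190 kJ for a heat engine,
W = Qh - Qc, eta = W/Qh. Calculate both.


W = 3843.2980 - 283.6190 = 3559.6790 kJ
eta = 3559.6790 / 3843.2980 = 0.9262 = 92.6204%

W = 3559.6790 kJ, eta = 92.6204%


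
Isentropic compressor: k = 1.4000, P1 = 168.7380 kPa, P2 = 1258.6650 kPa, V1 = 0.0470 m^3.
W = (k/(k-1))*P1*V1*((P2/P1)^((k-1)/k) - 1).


(k-1)/k = 0.2857
(P2/P1)^exp = 1.7756
W = 3.5000 * 168.7380 * 0.0470 * (1.7756 - 1) = 21.5283 kJ

21.5283 kJ


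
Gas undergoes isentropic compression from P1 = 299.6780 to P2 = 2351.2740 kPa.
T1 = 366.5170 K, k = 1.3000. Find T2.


(k-1)/k = 0.2308
(P2/P1)^exp = 1.6086
T2 = 366.5170 * 1.6086 = 589.5918 K

589.5918 K


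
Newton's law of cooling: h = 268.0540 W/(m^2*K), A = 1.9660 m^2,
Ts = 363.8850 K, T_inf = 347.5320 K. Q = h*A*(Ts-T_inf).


dT = 16.3530 K
Q = 268.0540 * 1.9660 * 16.3530 = 8617.9356 W

8617.9356 W


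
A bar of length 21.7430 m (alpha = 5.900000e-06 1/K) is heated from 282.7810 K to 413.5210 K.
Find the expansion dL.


dT = 130.7400 K
dL = 5.900000e-06 * 21.7430 * 130.7400 = 0.016772 m
L_final = 21.759772 m

dL = 0.016772 m


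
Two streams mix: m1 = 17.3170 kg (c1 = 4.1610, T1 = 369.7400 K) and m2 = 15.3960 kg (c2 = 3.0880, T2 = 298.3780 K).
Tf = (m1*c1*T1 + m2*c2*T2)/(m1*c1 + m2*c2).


num = 40827.7390
den = 119.5989
Tf = 341.3722 K

341.3722 K


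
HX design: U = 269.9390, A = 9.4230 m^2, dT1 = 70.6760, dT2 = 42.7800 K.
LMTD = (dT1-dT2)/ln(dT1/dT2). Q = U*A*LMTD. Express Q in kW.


LMTD = 55.5658 K
Q = 269.9390 * 9.4230 * 55.5658 = 141339.1459 W = 141.3391 kW

141.3391 kW


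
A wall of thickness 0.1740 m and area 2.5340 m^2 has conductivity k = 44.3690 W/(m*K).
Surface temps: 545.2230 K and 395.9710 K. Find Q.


dT = 149.2520 K
Q = 44.3690 * 2.5340 * 149.2520 / 0.1740 = 96439.9913 W

96439.9913 W


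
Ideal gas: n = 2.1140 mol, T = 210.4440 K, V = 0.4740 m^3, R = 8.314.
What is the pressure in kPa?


P = nRT/V = 2.1140 * 8.314 * 210.4440 / 0.4740
= 3698.7208 / 0.4740 = 7803.2085 Pa = 7.8032 kPa

7.8032 kPa


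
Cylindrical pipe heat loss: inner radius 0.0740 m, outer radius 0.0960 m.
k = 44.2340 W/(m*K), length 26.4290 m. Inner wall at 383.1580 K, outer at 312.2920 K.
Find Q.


dT = 70.8660 K
ln(ro/ri) = 0.2603
Q = 2*pi*44.2340*26.4290*70.8660 / 0.2603 = 1999902.2321 W

1999902.2321 W


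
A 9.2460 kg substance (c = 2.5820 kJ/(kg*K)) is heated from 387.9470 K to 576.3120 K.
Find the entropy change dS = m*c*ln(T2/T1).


T2/T1 = 1.4855
ln(T2/T1) = 0.3958
dS = 9.2460 * 2.5820 * 0.3958 = 9.4485 kJ/K

9.4485 kJ/K


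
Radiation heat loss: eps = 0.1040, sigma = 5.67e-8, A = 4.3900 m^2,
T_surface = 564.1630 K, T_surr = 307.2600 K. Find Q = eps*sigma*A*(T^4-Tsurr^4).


T^4 = 1.0130e+11
Tsurr^4 = 8.9130e+09
Q = 0.1040 * 5.67e-8 * 4.3900 * 9.2389e+10 = 2391.6718 W

2391.6718 W


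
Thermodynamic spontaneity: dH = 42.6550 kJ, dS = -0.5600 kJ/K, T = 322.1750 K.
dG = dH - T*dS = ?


T*dS = 322.1750 * -0.5600 = -180.4180 kJ
dG = 42.6550 + 180.4180 = 223.0730 kJ (non-spontaneous)

dG = 223.0730 kJ, non-spontaneous


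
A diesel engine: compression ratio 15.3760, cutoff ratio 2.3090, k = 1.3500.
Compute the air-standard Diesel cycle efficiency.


r^(k-1) = 2.6025
rc^k = 3.0947
eta = 0.5445 = 54.4531%

54.4531%


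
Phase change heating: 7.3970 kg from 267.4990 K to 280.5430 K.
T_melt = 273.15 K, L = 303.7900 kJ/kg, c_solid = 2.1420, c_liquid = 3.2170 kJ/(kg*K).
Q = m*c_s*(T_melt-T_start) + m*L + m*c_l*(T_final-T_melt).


Q1 (sensible, solid) = 7.3970 * 2.1420 * 5.6510 = 89.5366 kJ
Q2 (latent) = 7.3970 * 303.7900 = 2247.1346 kJ
Q3 (sensible, liquid) = 7.3970 * 3.2170 * 7.3930 = 175.9249 kJ
Q_total = 2512.5961 kJ

2512.5961 kJ


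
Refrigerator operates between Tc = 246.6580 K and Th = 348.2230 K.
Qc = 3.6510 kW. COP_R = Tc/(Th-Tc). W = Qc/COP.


COP = 246.6580 / 101.5650 = 2.4286
W = 3.6510 / 2.4286 = 1.5034 kW

COP = 2.4286, W = 1.5034 kW


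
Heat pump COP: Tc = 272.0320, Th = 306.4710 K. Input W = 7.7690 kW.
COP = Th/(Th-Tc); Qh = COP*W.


COP = 306.4710 / 34.4390 = 8.8990
Qh = 8.8990 * 7.7690 = 69.1360 kW

COP = 8.8990, Qh = 69.1360 kW


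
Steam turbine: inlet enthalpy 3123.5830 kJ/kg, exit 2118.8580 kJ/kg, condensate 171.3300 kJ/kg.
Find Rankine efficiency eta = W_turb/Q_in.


W = 1004.7250 kJ/kg
Q_in = 2952.2530 kJ/kg
eta = 0.3403 = 34.0325%

eta = 34.0325%


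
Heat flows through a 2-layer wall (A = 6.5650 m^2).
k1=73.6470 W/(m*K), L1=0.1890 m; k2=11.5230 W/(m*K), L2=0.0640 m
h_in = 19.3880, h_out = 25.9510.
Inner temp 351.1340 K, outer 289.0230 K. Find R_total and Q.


R_conv_in = 1/(19.3880*6.5650) = 0.0079
R_1 = 0.1890/(73.6470*6.5650) = 0.0004
R_2 = 0.0640/(11.5230*6.5650) = 0.0008
R_conv_out = 1/(25.9510*6.5650) = 0.0059
R_total = 0.0150 K/W
Q = 62.1110 / 0.0150 = 4150.9400 W

R_total = 0.0150 K/W, Q = 4150.9400 W


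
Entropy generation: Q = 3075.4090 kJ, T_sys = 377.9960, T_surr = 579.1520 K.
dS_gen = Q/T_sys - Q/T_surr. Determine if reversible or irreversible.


dS_sys = 3075.4090/377.9960 = 8.1361 kJ/K
dS_surr = -3075.4090/579.1520 = -5.3102 kJ/K
dS_gen = 8.1361 - 5.3102 = 2.8259 kJ/K (irreversible)

dS_gen = 2.8259 kJ/K, irreversible


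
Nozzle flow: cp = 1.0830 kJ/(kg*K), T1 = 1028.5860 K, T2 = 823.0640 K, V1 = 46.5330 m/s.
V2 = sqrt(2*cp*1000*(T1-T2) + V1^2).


dT = 205.5220 K
2*cp*1000*dT = 445160.6520
V1^2 = 2165.3201
V2 = sqrt(447325.9721) = 668.8243 m/s

668.8243 m/s
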